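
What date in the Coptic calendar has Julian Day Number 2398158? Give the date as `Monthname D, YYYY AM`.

Paopi 22, 1570 AM

JDN 2398158 is 31 October 1853 in the Gregorian calendar.
In the Coptic calendar that day is Paopi 22, 1570 AM.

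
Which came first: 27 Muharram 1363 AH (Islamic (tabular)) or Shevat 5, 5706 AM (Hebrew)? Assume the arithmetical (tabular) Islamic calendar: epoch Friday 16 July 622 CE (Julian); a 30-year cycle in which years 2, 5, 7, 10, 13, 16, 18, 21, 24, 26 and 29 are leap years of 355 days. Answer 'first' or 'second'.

Converting both to JDN: 2431113 vs 2431828; the smaller is the first.

first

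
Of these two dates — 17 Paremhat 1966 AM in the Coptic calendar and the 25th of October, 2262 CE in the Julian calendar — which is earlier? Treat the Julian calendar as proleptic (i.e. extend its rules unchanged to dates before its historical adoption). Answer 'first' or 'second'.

first

First date → JDN 2542942; second date → JDN 2547551.
JDN 2542942 < JDN 2547551, so the first date is earlier.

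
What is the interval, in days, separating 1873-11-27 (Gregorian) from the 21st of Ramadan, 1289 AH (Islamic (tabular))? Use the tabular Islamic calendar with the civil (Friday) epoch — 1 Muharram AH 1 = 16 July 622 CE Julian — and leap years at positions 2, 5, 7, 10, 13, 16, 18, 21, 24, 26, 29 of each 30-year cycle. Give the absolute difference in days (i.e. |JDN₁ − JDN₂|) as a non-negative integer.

370

First date → JDN 2405490; second date → JDN 2405120.
The interval is |2405490 − 2405120| = 370 days.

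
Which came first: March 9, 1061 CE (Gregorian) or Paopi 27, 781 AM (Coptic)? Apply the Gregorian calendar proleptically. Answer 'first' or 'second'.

first

The two dates have Julian Day Numbers 2108650 and 2109981 respectively.
Since 2108650 < 2109981, the first date comes first.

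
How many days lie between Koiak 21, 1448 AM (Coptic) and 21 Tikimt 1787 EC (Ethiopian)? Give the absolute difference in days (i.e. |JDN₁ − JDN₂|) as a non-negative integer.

First date → JDN 2353657; second date → JDN 2376607.
The interval is |2353657 − 2376607| = 22950 days.

22950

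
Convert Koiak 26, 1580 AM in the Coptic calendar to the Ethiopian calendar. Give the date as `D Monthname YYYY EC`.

26 Tahsas 1856 EC

Both dates share Julian Day Number 2401875; in the Ethiopian calendar that is 26 Tahsas 1856 EC.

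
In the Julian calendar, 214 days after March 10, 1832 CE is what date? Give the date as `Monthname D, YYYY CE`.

JDN of March 10, 1832 CE = 2390265.
2390265 + 214 = 2390479.
JDN 2390479 in the Julian calendar is October 10, 1832 CE.

October 10, 1832 CE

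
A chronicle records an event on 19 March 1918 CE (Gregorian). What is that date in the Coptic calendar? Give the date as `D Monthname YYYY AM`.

Both dates share Julian Day Number 2421672; in the Coptic calendar that is 10 Paremhat 1634 AM.

10 Paremhat 1634 AM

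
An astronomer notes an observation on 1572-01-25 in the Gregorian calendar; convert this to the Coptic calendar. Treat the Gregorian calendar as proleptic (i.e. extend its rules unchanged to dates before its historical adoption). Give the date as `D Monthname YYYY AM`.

Julian Day Number of the source date = 2295245.
Converting JDN 2295245 to the Coptic calendar gives 19 Tobi 1288 AM.

19 Tobi 1288 AM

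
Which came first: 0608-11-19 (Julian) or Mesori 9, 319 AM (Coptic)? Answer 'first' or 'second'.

second

The two dates have Julian Day Numbers 1943453 and 1941517 respectively.
Since 1941517 < 1943453, the second date comes first.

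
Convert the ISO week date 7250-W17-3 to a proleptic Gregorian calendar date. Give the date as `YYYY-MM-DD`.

ISO week 1 of 7250 is the week containing the first Thursday of 7250.
Week 17, day 3 (Wednesday) lands on 7250-04-27.

7250-04-27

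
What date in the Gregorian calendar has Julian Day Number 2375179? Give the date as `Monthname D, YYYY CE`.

December 1, 1790 CE

JDN 2451545 is 1 Jan 2000; 2375179 is −76366 days from there.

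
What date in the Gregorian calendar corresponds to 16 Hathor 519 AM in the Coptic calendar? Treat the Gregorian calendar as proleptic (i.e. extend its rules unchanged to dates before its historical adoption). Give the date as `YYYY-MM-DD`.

0802-11-16

Both dates share Julian Day Number 2014304; in the Gregorian calendar that is 16 November 802 CE.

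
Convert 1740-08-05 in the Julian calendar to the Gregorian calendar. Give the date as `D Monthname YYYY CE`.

16 August 1740 CE

At this point the Julian calendar is 11 days behind the Gregorian.
5 August 1740 Julian + 11 days → 16 August 1740 Gregorian.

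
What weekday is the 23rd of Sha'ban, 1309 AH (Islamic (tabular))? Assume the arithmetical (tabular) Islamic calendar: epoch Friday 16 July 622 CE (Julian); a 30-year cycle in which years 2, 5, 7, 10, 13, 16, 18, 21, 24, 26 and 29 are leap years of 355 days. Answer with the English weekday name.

Wednesday

Equivalently 23 March 1892 Gregorian, JDN 2412181.
JDN 2412181 mod 7 = 2, and JDN 0 was a Monday, so this is a Wednesday.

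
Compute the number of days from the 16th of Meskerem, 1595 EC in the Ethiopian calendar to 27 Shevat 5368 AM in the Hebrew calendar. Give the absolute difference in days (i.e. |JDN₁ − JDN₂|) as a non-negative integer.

First date → JDN 2306444; second date → JDN 2308414.
The interval is |2306444 − 2308414| = 1970 days.

1970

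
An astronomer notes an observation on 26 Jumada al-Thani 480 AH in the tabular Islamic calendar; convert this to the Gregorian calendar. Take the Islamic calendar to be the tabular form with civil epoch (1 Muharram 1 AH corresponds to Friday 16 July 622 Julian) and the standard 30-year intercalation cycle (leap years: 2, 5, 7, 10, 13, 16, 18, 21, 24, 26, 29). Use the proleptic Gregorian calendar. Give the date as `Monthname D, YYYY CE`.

October 4, 1087 CE

Both dates share Julian Day Number 2118355; in the Gregorian calendar that is 4 October 1087 CE.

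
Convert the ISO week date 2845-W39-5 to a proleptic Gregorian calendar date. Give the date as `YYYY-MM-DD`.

ISO week 1 of 2845 is the week containing the first Thursday of 2845.
Week 39, day 5 (Friday) lands on 2845-09-29.

2845-09-29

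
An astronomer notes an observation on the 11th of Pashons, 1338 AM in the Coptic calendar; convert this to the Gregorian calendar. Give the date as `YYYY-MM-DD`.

1622-05-16

Julian Day Number of the source date = 2313619.
Converting JDN 2313619 to the Gregorian calendar gives 16 May 1622 CE.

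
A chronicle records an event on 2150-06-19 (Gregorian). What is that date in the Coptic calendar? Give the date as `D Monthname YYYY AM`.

Julian Day Number of the source date = 2506501.
Converting JDN 2506501 to the Coptic calendar gives 11 Paoni 1866 AM.

11 Paoni 1866 AM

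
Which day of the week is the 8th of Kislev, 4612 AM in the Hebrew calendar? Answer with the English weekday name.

This is JDN 2032195 (10 November 851 Gregorian).
JDN 2032195 mod 7 = 4, and JDN 0 was a Monday, so this is a Friday.

Friday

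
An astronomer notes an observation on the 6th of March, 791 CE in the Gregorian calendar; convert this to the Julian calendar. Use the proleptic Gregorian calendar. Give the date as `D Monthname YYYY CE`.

The Julian–Gregorian offset here is 4 days (Julian trailing).
6 March 791 Gregorian − 4 days → 2 March 791 Julian.

2 March 791 CE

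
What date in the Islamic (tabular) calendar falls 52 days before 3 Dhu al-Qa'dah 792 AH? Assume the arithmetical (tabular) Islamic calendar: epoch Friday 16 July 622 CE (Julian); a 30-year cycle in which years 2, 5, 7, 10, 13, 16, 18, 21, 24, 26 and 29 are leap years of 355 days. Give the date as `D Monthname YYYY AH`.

The starting date is JDN 2229041; 2229041 − 52 = 2228989.
JDN 2228989 corresponds to 10 Ramadan 792 AH.

10 Ramadan 792 AH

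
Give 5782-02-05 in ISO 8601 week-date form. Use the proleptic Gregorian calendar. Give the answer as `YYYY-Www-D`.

5782-W06-2

The weekday is Tuesday (ISO weekday 2).
That Tuesday belongs to ISO week 6 of ISO year 5782.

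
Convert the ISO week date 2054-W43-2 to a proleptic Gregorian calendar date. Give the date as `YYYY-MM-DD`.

2054-10-20

ISO week 1 of 2054 is the week containing the first Thursday of 2054.
Week 43, day 2 (Tuesday) lands on 2054-10-20.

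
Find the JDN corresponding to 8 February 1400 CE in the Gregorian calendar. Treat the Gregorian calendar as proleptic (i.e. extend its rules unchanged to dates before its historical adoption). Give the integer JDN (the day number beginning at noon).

JDN 2400001 is 17 November 1858 CE (Gregorian), MJD 0; the target day is −167563 days from there, so JDN = 2232438.

2232438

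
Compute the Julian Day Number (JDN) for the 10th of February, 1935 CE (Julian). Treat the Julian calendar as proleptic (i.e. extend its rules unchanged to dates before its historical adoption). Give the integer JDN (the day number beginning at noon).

In the Gregorian calendar the same day is 23 February 1935.
JDN 2299161 is 15 October 1582 CE (Gregorian); the target day is +128696 days from there, so JDN = 2427857.

2427857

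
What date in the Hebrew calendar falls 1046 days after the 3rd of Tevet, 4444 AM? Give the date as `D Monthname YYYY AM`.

Counting 1046 days forward from JDN 1970854 reaches JDN 1971900, which is 15 Tishrei 4447 AM.

15 Tishrei 4447 AM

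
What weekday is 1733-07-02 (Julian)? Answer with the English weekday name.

Equivalently 13 July 1733 Gregorian, JDN 2354219.
Since JDN mod 7 = 0 (0 = Monday), the day is Monday.

Monday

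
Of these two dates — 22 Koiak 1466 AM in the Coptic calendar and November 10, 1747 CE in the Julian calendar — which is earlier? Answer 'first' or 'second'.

second

Converting both to JDN: 2360232 vs 2359463; the smaller is the second.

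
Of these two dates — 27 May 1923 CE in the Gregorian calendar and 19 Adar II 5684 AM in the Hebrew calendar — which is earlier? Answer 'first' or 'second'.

Converting both to JDN: 2423567 vs 2423870; the smaller is the first.

first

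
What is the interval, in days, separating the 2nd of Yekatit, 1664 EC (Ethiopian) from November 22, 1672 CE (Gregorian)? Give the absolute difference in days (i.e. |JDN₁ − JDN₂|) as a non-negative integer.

289

JDN of the first date = 2331783.
JDN of the second date = 2332072.
|2332072 − 2331783| = 289.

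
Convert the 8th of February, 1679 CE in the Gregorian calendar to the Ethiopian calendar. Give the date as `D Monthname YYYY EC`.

4 Yekatit 1671 EC

Both dates share Julian Day Number 2334341; in the Ethiopian calendar that is 4 Yekatit 1671 EC.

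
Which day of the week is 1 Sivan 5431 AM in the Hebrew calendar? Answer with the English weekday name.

Sunday

Equivalently 10 May 1671 Gregorian, JDN 2331510.
Since JDN mod 7 = 6 (0 = Monday), the day is Sunday.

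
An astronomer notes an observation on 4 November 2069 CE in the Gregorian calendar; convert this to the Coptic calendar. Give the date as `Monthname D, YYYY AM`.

Paopi 25, 1786 AM

Julian Day Number of the source date = 2477055.
Converting JDN 2477055 to the Coptic calendar gives 25 Paopi 1786 AM.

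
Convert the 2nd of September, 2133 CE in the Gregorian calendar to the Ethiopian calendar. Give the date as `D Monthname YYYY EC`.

Both dates share Julian Day Number 2500367; in the Ethiopian calendar that is 26 Nehase 2125 EC.

26 Nehase 2125 EC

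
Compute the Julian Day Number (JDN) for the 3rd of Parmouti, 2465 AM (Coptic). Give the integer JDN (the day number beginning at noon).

2725218

In the Gregorian calendar the same day is 17 April 2749.
JDN 2299161 is 15 October 1582 CE (Gregorian); the target day is +426057 days from there, so JDN = 2725218.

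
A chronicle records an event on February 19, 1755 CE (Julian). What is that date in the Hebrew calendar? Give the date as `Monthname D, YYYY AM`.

Adar 19, 5515 AM

Julian Day Number of the source date = 2362121.
Converting JDN 2362121 to the Hebrew calendar gives 19 Adar 5515 AM.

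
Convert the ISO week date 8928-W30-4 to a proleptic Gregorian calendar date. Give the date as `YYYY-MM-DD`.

8928-07-22

ISO week 1 of 8928 is the week containing the first Thursday of 8928.
Week 30, day 4 (Thursday) lands on 8928-07-22.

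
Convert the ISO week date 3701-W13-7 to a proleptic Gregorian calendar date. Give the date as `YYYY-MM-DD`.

ISO week 1 of 3701 is the week containing the first Thursday of 3701.
Week 13, day 7 (Sunday) lands on 3701-04-03.

3701-04-03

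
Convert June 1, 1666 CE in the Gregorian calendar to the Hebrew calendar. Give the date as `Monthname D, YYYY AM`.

Iyar 27, 5426 AM

Julian Day Number of the source date = 2329706.
Converting JDN 2329706 to the Hebrew calendar gives 27 Iyar 5426 AM.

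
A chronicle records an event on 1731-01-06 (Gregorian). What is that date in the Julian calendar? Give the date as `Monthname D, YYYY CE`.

December 26, 1730 CE

For dates in this range the Gregorian date is 11 days ahead of the Julian.
6 January 1731 Gregorian − 11 days → 26 December 1730 Julian.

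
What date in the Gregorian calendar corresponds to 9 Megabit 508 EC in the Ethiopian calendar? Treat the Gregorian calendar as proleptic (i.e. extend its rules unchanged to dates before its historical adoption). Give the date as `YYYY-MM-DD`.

Julian Day Number of the source date = 1909591.
Converting JDN 1909591 to the Gregorian calendar gives 7 March 516 CE.

0516-03-07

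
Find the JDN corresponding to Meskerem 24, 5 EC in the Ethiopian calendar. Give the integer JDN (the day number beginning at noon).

In the proleptic Gregorian calendar the same day is 19 September 12.
JDN 2400001 is 17 November 1858 CE (Gregorian), MJD 0; the target day is −674296 days from there, so JDN = 1725705.

1725705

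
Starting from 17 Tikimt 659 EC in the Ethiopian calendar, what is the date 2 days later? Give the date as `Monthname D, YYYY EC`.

Tikimt 19, 659 EC

JDN of 17 Tikimt 659 EC = 1964601.
1964601 + 2 = 1964603.
JDN 1964603 in the Ethiopian calendar is Tikimt 19, 659 EC.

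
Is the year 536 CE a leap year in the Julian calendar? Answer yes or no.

yes

536 mod 4 = 0, so it is a leap year in the Julian calendar.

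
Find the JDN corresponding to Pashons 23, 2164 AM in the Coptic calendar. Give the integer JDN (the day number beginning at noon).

2615328

Equivalently 3 June 2448 (Gregorian).
JDN 2400001 is 17 November 1858 CE (Gregorian), MJD 0; the target day is +215327 days from there, so JDN = 2615328.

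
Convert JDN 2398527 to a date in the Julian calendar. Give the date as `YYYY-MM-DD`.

1854-10-23

The Gregorian equivalent of JDN 2398527 is 4 November 1854.
In the Julian calendar that day is 1854-10-23.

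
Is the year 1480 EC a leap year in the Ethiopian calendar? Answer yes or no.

no

1480 mod 4 = 0; in the Ethiopian calendar a year is leap when year mod 4 = 3, so it is a common year.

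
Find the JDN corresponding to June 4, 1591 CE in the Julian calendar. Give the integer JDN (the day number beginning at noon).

Equivalently 14 June 1591 (Gregorian).
JDN 2400001 is 17 November 1858 CE (Gregorian), MJD 0; the target day is −97676 days from there, so JDN = 2302325.

2302325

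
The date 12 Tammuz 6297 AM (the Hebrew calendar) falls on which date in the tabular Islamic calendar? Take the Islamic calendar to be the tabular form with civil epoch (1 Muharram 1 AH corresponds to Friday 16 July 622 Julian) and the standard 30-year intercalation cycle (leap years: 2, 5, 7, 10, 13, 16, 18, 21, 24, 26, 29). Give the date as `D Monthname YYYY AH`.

Both dates share Julian Day Number 2647883; in the tabular Islamic calendar that is 13 Shawwal 1974 AH.

13 Shawwal 1974 AH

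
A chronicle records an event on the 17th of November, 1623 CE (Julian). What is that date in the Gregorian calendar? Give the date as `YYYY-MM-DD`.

The Julian–Gregorian offset here is 10 days (Julian trailing).
17 November 1623 Julian + 10 days → 27 November 1623 Gregorian.

1623-11-27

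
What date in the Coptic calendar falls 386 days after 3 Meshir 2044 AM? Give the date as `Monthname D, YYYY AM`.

The starting date is JDN 2571388; 2571388 + 386 = 2571774.
JDN 2571774 corresponds to Meshir 24, 2045 AM.

Meshir 24, 2045 AM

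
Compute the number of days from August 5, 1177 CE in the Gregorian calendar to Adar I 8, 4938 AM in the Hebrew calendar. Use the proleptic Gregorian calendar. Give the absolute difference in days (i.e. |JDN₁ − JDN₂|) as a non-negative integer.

183

First date → JDN 2151167; second date → JDN 2151350.
The interval is |2151167 − 2151350| = 183 days.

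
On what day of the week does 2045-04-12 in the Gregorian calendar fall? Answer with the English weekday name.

Wednesday

2468083 ≡ 2 (mod 7); counting from Monday = 0 gives Wednesday.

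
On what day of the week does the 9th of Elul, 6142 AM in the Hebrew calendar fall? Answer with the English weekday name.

In the Gregorian calendar this is 19 August 2382 (JDN 2591298).
2591298 ≡ 3 (mod 7); counting from Monday = 0 gives Thursday.

Thursday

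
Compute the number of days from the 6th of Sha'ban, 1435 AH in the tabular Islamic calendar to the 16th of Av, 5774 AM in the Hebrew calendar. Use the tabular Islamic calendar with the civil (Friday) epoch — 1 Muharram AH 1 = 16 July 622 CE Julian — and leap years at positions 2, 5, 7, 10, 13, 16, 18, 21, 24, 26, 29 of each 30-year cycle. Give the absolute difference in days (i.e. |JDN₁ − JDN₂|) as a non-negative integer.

68

First date → JDN 2456814; second date → JDN 2456882.
The interval is |2456814 − 2456882| = 68 days.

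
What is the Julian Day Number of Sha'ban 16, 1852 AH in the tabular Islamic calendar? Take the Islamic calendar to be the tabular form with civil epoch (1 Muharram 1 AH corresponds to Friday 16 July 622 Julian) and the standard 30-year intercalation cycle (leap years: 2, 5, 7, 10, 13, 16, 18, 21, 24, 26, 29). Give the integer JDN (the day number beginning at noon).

2604595

Equivalently 14 January 2419 (Gregorian).
JDN 2299161 is 15 October 1582 CE (Gregorian); the target day is +305434 days from there, so JDN = 2604595.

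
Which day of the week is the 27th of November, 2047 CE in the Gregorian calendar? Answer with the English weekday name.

Wednesday

Since JDN mod 7 = 2 (0 = Monday), the day is Wednesday.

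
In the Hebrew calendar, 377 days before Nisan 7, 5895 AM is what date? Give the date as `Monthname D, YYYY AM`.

Adar 12, 5894 AM

Counting 377 days back from JDN 2500932 reaches JDN 2500555, which is Adar 12, 5894 AM.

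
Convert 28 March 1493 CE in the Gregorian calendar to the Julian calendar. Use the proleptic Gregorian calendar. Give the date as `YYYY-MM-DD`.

1493-03-19

At this point the Julian calendar is 9 days behind the Gregorian.
28 March 1493 Gregorian − 9 days → 19 March 1493 Julian.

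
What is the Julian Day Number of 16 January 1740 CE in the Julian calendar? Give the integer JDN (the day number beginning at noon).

2356608

Equivalently 27 January 1740 (Gregorian).
JDN 2451545 is 1 January 2000 CE (Gregorian); the target day is −94937 days from there, so JDN = 2356608.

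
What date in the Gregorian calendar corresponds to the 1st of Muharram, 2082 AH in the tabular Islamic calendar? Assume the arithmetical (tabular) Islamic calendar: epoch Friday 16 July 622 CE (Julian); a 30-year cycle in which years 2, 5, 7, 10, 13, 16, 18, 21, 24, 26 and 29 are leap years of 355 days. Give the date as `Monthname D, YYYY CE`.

Both dates share Julian Day Number 2685877; in the Gregorian calendar that is 31 July 2641 CE.

July 31, 2641 CE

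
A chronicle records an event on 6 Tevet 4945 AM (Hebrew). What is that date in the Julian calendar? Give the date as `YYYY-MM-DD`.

Julian Day Number of the source date = 2153860.
Converting JDN 2153860 to the Julian calendar gives 12 December 1184 CE.

1184-12-12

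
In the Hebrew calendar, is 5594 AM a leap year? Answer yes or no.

Hebrew year 5594 is year 8 of its 19-year Metonic cycle; leap years are at positions 3, 6, 8, 11, 14, 17, 19, so it is a leap year (13 months).

yes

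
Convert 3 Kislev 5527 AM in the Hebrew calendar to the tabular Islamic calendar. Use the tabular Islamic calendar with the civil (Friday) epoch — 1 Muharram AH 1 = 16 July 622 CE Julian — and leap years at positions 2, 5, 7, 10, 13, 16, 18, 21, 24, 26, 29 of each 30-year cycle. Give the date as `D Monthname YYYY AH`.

2 Jumada al-Thani 1180 AH

Julian Day Number of the source date = 2366387.
Converting JDN 2366387 to the tabular Islamic calendar gives 2 Jumada al-Thani 1180 AH.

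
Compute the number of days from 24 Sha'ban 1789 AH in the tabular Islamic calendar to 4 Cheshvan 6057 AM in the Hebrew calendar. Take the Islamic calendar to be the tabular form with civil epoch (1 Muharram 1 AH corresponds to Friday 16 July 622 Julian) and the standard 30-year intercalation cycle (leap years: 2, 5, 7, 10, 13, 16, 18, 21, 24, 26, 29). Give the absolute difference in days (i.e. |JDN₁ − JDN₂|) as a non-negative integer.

22317

JDN of the first date = 2582278.
JDN of the second date = 2559961.
|2559961 − 2582278| = 22317.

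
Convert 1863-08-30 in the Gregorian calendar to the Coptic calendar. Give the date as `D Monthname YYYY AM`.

Both dates share Julian Day Number 2401748; in the Coptic calendar that is 25 Mesori 1579 AM.

25 Mesori 1579 AM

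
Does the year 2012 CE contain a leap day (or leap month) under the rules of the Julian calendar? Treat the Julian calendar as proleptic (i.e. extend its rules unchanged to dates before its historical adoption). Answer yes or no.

yes

2012 mod 4 = 0, so it is a leap year in the Julian calendar.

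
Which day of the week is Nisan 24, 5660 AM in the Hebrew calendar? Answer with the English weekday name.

Equivalently 23 April 1900 Gregorian, JDN 2415133.
JDN 2415133 mod 7 = 0, and JDN 0 was a Monday, so this is a Monday.

Monday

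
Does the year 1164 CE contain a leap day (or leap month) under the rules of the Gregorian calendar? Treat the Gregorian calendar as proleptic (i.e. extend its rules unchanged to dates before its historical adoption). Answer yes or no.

1164 is divisible by 4 and not by 100, so it is a leap year.

yes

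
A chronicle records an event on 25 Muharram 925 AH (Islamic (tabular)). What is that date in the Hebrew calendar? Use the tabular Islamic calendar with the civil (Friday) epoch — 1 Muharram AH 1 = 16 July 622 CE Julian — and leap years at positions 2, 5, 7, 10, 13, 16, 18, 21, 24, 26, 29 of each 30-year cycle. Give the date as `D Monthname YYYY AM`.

Julian Day Number of the source date = 2275899.
Converting JDN 2275899 to the Hebrew calendar gives 25 Shevat 5279 AM.

25 Shevat 5279 AM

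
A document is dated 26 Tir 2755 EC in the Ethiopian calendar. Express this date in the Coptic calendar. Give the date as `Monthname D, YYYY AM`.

Both dates share Julian Day Number 2730264; in the Coptic calendar that is 26 Tobi 2479 AM.

Tobi 26, 2479 AM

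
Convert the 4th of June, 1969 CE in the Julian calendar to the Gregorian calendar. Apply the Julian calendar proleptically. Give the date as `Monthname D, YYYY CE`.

June 17, 1969 CE

At this point the Julian calendar is 13 days behind the Gregorian.
4 June 1969 Julian + 13 days → 17 June 1969 Gregorian.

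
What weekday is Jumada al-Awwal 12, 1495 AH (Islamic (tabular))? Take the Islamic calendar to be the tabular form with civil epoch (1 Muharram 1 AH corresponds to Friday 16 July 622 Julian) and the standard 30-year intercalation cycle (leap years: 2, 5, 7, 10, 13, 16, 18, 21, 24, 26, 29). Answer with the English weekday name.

In the Gregorian calendar this is 30 May 2072 (JDN 2477993).
2477993 ≡ 0 (mod 7); counting from Monday = 0 gives Monday.

Monday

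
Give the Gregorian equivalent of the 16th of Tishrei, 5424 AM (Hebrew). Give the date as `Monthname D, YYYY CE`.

Both dates share Julian Day Number 2328748; in the Gregorian calendar that is 17 October 1663 CE.

October 17, 1663 CE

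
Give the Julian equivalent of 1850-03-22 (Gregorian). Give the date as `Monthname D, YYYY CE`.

At this point the Julian calendar is 12 days behind the Gregorian.
22 March 1850 Gregorian − 12 days → 10 March 1850 Julian.

March 10, 1850 CE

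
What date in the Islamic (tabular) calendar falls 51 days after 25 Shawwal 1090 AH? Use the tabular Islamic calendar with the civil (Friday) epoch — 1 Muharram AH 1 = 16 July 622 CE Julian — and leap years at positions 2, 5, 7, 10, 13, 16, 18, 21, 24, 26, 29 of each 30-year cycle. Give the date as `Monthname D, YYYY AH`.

Dhu al-Hijjah 17, 1090 AH

JDN of 25 Shawwal 1090 AH = 2334635.
2334635 + 51 = 2334686.
JDN 2334686 in the tabular Islamic calendar is Dhu al-Hijjah 17, 1090 AH.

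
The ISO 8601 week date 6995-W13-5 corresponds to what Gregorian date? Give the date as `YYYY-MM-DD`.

ISO week 1 of 6995 is the week containing the first Thursday of 6995.
Week 13, day 5 (Friday) lands on 6995-03-27.

6995-03-27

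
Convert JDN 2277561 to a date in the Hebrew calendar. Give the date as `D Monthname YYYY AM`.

5 Elul 5283 AM

The proleptic Gregorian equivalent of JDN 2277561 is 26 August 1523.
In the Hebrew calendar that day is 5 Elul 5283 AM.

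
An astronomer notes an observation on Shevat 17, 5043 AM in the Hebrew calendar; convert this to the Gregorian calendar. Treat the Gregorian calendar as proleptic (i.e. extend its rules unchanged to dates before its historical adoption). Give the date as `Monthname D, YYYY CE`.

January 23, 1283 CE

Both dates share Julian Day Number 2189689; in the Gregorian calendar that is 23 January 1283 CE.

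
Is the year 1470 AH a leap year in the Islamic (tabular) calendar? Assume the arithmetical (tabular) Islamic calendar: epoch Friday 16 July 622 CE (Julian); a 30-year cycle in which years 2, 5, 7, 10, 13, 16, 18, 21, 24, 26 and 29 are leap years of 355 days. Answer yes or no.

Year 1470 AH is year 30 of its 30-year cycle; leap positions are 2, 5, 7, 10, 13, 16, 18, 21, 24, 26, 29, so it is a common year (354 days).

no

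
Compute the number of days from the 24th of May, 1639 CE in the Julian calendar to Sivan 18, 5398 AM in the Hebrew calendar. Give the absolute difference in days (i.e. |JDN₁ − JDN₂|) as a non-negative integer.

368

First date → JDN 2319846; second date → JDN 2319478.
The interval is |2319846 − 2319478| = 368 days.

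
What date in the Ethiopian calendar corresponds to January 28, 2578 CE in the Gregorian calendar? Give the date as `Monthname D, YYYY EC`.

Both dates share Julian Day Number 2662683; in the Ethiopian calendar that is 16 Tir 2570 EC.

Tir 16, 2570 EC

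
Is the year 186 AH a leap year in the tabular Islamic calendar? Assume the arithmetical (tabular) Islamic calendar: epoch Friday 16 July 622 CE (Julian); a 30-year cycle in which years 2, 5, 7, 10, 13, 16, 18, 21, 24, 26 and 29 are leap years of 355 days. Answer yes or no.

Year 186 AH is year 6 of its 30-year cycle; leap positions are 2, 5, 7, 10, 13, 16, 18, 21, 24, 26, 29, so it is a common year (354 days).

no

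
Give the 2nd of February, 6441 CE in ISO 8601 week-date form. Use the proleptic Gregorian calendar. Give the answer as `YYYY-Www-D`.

6441-W05-6

The weekday is Saturday (ISO weekday 6).
That Saturday belongs to ISO week 5 of ISO year 6441.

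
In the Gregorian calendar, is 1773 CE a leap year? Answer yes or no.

no

1773 is not divisible by 4, so it is a common year.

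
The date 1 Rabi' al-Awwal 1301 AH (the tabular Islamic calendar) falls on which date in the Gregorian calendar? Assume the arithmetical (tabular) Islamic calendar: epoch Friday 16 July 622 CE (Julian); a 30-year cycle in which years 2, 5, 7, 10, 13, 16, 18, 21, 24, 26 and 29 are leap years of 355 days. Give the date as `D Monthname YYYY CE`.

Both dates share Julian Day Number 2409176; in the Gregorian calendar that is 31 December 1883 CE.

31 December 1883 CE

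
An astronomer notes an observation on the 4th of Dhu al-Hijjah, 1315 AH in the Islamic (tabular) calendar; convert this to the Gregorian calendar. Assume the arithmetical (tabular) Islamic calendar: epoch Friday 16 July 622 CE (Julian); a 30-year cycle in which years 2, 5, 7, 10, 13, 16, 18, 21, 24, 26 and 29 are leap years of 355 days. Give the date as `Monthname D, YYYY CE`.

Julian Day Number of the source date = 2414406.
Converting JDN 2414406 to the Gregorian calendar gives 26 April 1898 CE.

April 26, 1898 CE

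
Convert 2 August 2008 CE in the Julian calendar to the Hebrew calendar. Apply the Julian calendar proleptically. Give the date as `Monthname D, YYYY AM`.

Av 14, 5768 AM

Julian Day Number of the source date = 2454694.
Converting JDN 2454694 to the Hebrew calendar gives 14 Av 5768 AM.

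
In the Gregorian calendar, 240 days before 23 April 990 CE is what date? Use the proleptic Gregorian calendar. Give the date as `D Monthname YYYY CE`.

26 August 989 CE

The starting date is JDN 2082763; 2082763 − 240 = 2082523.
JDN 2082523 corresponds to 26 August 989 CE.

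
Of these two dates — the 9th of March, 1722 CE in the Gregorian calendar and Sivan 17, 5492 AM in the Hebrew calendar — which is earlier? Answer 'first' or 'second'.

first

First date → JDN 2350075; second date → JDN 2353821.
JDN 2350075 < JDN 2353821, so the first date is earlier.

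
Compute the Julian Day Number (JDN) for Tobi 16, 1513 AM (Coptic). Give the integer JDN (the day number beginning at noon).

Equivalently 22 January 1797 (Gregorian).
JDN 2451545 is 1 January 2000 CE (Gregorian); the target day is −74122 days from there, so JDN = 2377423.

2377423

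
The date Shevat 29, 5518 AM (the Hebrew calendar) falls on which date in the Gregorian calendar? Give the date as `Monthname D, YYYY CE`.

February 7, 1758 CE

Both dates share Julian Day Number 2363194; in the Gregorian calendar that is 7 February 1758 CE.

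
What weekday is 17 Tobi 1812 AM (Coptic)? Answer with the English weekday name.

Thursday

Equivalently 26 January 2096 Gregorian, JDN 2486634.
2486634 ≡ 3 (mod 7); counting from Monday = 0 gives Thursday.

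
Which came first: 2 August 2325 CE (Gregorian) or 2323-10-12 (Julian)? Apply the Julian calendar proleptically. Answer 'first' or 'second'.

Converting both to JDN: 2570462 vs 2569818; the smaller is the second.

second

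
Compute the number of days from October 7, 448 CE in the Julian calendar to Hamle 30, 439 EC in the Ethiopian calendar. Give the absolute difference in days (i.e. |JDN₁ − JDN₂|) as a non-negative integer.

First date → JDN 1884970; second date → JDN 1884529.
The interval is |1884970 − 1884529| = 441 days.

441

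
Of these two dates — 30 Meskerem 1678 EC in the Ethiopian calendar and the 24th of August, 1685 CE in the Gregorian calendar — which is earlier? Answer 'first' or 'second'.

second

The two dates have Julian Day Numbers 2336774 and 2336730 respectively.
Since 2336730 < 2336774, the second date comes first.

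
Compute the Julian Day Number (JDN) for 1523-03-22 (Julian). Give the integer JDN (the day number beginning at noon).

2277414

Equivalently 1 April 1523 (proleptic Gregorian).
JDN 2451545 is 1 January 2000 CE (Gregorian); the target day is −174131 days from there, so JDN = 2277414.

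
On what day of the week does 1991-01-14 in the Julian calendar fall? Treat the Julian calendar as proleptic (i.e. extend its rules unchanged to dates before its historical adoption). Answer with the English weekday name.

Sunday

This is JDN 2448284 (27 January 1991 Gregorian).
2448284 ≡ 6 (mod 7); counting from Monday = 0 gives Sunday.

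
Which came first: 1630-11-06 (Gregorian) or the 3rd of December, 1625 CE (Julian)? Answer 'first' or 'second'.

second

The two dates have Julian Day Numbers 2316715 and 2314926 respectively.
Since 2314926 < 2316715, the second date comes first.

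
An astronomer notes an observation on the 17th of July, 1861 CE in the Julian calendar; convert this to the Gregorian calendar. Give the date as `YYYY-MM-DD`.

At this point the Julian calendar is 12 days behind the Gregorian.
17 July 1861 Julian + 12 days → 29 July 1861 Gregorian.

1861-07-29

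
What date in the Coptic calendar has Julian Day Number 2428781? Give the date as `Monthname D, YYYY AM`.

JDN 2428781 is 4 September 1937 in the Gregorian calendar.
In the Coptic calendar that day is Mesori 29, 1653 AM.

Mesori 29, 1653 AM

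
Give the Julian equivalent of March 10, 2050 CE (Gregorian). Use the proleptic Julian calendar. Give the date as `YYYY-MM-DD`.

The Julian–Gregorian offset here is 13 days (Julian trailing).
10 March 2050 Gregorian − 13 days → 25 February 2050 Julian.

2050-02-25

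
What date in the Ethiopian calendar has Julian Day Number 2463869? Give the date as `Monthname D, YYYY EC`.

JDN 2463869 is 28 September 2033 in the Gregorian calendar.
In the Ethiopian calendar that day is Meskerem 18, 2026 EC.

Meskerem 18, 2026 EC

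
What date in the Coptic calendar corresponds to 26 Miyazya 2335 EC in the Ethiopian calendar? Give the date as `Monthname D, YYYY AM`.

Julian Day Number of the source date = 2576949.
Converting JDN 2576949 to the Coptic calendar gives 26 Parmouti 2059 AM.

Parmouti 26, 2059 AM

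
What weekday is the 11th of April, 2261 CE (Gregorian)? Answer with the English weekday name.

Thursday

JDN 2546974 mod 7 = 3, and JDN 0 was a Monday, so this is a Thursday.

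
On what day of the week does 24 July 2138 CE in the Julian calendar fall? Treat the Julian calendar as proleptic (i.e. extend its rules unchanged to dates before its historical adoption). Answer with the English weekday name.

Equivalently 7 August 2138 Gregorian, JDN 2502167.
2502167 ≡ 3 (mod 7); counting from Monday = 0 gives Thursday.

Thursday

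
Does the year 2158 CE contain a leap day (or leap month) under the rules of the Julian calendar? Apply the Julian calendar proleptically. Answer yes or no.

no

2158 mod 4 = 2, so it is a common year in the Julian calendar.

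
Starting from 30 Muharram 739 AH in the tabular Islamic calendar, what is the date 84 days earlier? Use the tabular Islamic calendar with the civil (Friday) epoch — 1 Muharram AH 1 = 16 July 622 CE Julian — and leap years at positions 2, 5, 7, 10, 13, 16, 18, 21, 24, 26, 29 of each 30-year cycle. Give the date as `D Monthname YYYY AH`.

Counting 84 days back from JDN 2209992 reaches JDN 2209908, which is 6 Dhu al-Qa'dah 738 AH.

6 Dhu al-Qa'dah 738 AH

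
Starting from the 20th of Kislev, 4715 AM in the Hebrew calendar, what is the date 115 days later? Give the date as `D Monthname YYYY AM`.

17 Adar II 4715 AM

JDN of the 20th of Kislev, 4715 AM = 2069829.
2069829 + 115 = 2069944.
JDN 2069944 in the Hebrew calendar is 17 Adar II 4715 AM.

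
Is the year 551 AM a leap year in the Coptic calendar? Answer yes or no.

551 mod 4 = 3; in the Coptic calendar a year is leap when year mod 4 = 3, so it is a leap year.

yes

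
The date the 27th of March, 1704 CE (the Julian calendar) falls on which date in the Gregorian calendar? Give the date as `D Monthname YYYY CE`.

7 April 1704 CE

At this point the Julian calendar is 11 days behind the Gregorian.
27 March 1704 Julian + 11 days → 7 April 1704 Gregorian.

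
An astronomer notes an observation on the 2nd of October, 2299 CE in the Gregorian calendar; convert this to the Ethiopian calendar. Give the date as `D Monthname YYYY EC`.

Julian Day Number of the source date = 2561027.
Converting JDN 2561027 to the Ethiopian calendar gives 19 Meskerem 2292 EC.

19 Meskerem 2292 EC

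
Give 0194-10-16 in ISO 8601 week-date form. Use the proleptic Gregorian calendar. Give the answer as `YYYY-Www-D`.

The weekday is Thursday (ISO weekday 4).
That Thursday belongs to ISO week 42 of ISO year 194.

0194-W42-4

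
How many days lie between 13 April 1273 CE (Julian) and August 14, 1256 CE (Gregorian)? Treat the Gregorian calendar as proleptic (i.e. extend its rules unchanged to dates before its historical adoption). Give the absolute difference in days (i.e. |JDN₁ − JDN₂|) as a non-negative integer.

6093

First date → JDN 2186124; second date → JDN 2180031.
The interval is |2186124 − 2180031| = 6093 days.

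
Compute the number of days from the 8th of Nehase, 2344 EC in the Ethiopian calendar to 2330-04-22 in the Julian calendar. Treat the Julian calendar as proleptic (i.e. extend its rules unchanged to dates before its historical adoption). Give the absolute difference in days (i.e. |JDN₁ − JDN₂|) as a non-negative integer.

8137

JDN of the first date = 2580339.
JDN of the second date = 2572202.
|2572202 − 2580339| = 8137.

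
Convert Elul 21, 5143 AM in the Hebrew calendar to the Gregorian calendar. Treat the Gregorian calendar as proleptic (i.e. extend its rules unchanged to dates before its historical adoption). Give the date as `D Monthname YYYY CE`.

28 August 1383 CE

Julian Day Number of the source date = 2226430.
Converting JDN 2226430 to the Gregorian calendar gives 28 August 1383 CE.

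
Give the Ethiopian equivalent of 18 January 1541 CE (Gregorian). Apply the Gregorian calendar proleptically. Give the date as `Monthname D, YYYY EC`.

Julian Day Number of the source date = 2283916.
Converting JDN 2283916 to the Ethiopian calendar gives 13 Tir 1533 EC.

Tir 13, 1533 EC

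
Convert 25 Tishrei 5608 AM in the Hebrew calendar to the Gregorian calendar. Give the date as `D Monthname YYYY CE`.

Julian Day Number of the source date = 2395940.
Converting JDN 2395940 to the Gregorian calendar gives 5 October 1847 CE.

5 October 1847 CE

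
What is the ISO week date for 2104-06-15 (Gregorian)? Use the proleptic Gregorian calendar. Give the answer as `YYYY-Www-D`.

2104-W24-7

The weekday is Sunday (ISO weekday 7).
That Sunday belongs to ISO week 24 of ISO year 2104.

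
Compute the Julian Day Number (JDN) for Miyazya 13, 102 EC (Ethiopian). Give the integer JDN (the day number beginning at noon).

In the proleptic Gregorian calendar the same day is 7 April 110.
JDN 2299161 is 15 October 1582 CE (Gregorian); the target day is −537828 days from there, so JDN = 1761333.

1761333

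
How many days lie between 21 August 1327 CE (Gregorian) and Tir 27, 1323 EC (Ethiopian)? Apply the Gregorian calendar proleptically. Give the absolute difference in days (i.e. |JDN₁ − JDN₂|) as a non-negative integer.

First date → JDN 2205969; second date → JDN 2207227.
The interval is |2205969 − 2207227| = 1258 days.

1258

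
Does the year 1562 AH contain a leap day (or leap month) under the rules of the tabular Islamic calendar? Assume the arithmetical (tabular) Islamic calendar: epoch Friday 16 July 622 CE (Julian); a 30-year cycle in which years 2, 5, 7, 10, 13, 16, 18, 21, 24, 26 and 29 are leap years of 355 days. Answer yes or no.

yes

Year 1562 AH is year 2 of its 30-year cycle; leap positions are 2, 5, 7, 10, 13, 16, 18, 21, 24, 26, 29, so it is a leap year (355 days).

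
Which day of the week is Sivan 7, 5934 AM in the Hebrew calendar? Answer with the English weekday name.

In the Gregorian calendar this is 6 June 2174 (JDN 2515254).
Since JDN mod 7 = 0 (0 = Monday), the day is Monday.

Monday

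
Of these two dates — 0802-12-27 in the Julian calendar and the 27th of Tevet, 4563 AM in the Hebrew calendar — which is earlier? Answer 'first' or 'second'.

second

First date → JDN 2014349; second date → JDN 2014348.
JDN 2014348 < JDN 2014349, so the second date is earlier.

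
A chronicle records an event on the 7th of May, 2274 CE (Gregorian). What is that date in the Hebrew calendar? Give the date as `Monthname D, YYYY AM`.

Nisan 29, 6034 AM

Julian Day Number of the source date = 2551748.
Converting JDN 2551748 to the Hebrew calendar gives 29 Nisan 6034 AM.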